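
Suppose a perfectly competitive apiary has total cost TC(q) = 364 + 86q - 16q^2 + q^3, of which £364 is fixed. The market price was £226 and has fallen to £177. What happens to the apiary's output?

Output falls from 14 to 13

MC = 86 - 32q + 3q^2; the shutdown threshold is min AVC = £22 (at q = 8).
With P = £226 above the shutdown price, P = MC gives q = 14.
At P = £177 ≥ min AVC, set P = MC: q = 13. The firm stays open but cuts output.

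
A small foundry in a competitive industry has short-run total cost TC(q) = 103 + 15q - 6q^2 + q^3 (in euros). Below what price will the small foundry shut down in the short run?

€6 per unit

Short-run supply begins at min AVC. From VC = 15q - 6q^2 + q^3, AVC = 15 - 6q + q^2.
At the minimum of AVC, MC = AVC. MC = 15 - 12q + 3q^2; setting MC = AVC gives 2q^2 - 6q = 0, so q = 3. min AVC = 6.
For P < €6 the firm produces nothing.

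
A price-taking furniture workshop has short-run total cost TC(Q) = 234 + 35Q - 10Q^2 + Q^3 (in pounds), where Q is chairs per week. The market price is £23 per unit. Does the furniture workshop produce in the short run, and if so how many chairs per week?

Produce at Q = 6

Variable cost is VC = 35Q - 10Q^2 + Q^3, so AVC = VC/Q = 35 - 10Q + Q^2 and MC = dTC/dQ = 35 - 20Q + 3Q^2.
AVC is minimized where dAVC/dQ = -10 + 2Q = 0, at Q = 5; min AVC = 35 - 10·5 + 5^2 = £10.
P = £23 exceeds min AVC = £10, so the firm stays open.
Set P = MC: 23 = 35 - 20Q + 3Q^2 → 12 - 20Q + 3Q^2 = 0. The roots are Q = 2/3 and Q = 6; the profit-maximizing output is on the rising part of MC, so Q* = 6.
Check: AVC at Q = 6 is £11 ≤ P, so revenue covers variable cost.
Profit = P·Q − TC = 23·6 − 300 = -£162, a loss, but smaller than the £234 fixed cost the firm would lose by shutting down.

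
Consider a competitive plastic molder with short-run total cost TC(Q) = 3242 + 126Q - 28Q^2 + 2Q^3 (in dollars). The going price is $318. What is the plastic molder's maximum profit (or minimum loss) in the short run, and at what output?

AVC = 126 - 28Q + 2Q^2; min AVC = $28 at Q = 7. Since P = $318 ≥ min AVC, the firm produces.
MC = 126 - 56Q + 6Q^2. Setting P = MC and taking the root on the rising branch gives Q* = 12.
TR = 318·12 = 3816. TC = 3242 + 936 = 4178. Profit = 3816 − 4178 = -$362.
Shutting down would mean losing the fixed cost of $3242, so operating at a loss of $362 is better by $2880.

Profit = -$362 at Q = 12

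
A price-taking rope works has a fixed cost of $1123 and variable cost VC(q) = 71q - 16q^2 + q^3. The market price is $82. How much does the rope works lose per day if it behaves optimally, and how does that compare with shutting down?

Profit = -$397 at q = 11

AVC = 71 - 16q + q^2; min AVC = $7 at q = 8. Since P = $82 ≥ min AVC, the firm produces.
With MC = 71 - 32q + 3q^2, P = MC on the upward-sloping part at q* = 11.
TR = 82·11 = 902. TC = 1123 + 176 = 1299. Profit = 902 − 1299 = -$397.
That loss of $397 beats the $1123 the firm would lose by shutting down; producing recovers $726 of fixed cost.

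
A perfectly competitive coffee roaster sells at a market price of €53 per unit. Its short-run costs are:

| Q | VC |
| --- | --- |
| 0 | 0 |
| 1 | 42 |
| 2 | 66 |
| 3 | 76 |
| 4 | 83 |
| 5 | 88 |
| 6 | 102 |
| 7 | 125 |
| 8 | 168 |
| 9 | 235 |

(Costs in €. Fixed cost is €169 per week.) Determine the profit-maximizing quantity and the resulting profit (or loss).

Q = 8; profit = €87

Compute π = P·Q − TC at each output: Q=0: -169; Q=1: -158; Q=2: -129; Q=3: -86; Q=4: -40; Q=5: 8; Q=6: 47; Q=7: 77; Q=8: 87; Q=9: 73.
Profit is maximized at Q = 8. AVC there is 168/8 = €21 ≤ P, so producing beats shutting down (which would give -€169).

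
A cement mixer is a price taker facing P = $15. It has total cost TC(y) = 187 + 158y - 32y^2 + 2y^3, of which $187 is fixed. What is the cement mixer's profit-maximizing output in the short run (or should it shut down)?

Strip out fixed cost: VC = 158y - 32y^2 + 2y^3. Then AVC = 158 - 32y + 2y^2 and MC = 158 - 64y + 6y^2.
AVC hits its minimum where MC = AVC, at y = 8, giving min AVC = 158 - 32·8 + 2·8^2 = $30.
P = $15 lies below min AVC = $30; no output level covers variable cost.
Best response: produce nothing and absorb the $187 fixed cost.

Shut down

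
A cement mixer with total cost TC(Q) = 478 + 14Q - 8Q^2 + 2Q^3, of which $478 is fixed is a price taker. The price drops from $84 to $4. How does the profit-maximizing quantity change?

Output falls from 5 to 0 (the firm shuts down)

AVC = 14 - 8Q + 2Q^2, minimized at Q = 2 where min AVC = $6. MC = 14 - 16Q + 6Q^2.
With P = $84 above the shutdown price, P = MC gives Q = 5.
At P = $4 < min AVC = $6, price no longer covers variable cost at any output, so the firm shuts down: Q = 0.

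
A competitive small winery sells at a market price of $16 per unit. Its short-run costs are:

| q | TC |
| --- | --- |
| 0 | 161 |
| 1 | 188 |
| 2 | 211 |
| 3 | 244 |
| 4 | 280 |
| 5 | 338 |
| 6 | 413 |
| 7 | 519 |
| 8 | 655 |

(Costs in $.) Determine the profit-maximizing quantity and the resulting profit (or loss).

q = 0 (shut down); profit = -$161

Tabulate TR − TC: q=0: -161; q=1: -172; q=2: -179; q=3: -196; q=4: -216; q=5: -258; q=6: -317; q=7: -407; q=8: -527.
Profit is highest at q = 0. Equivalently, the lowest AVC in the table is 50/2 ≈ $25 at q = 2, and P = $16 falls below it — price never covers variable cost, so the firm shuts down and loses only its fixed cost.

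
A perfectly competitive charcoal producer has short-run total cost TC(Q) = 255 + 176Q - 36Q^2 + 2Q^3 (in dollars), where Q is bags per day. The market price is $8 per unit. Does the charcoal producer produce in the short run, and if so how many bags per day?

Strip out fixed cost: VC = 176Q - 36Q^2 + 2Q^3. Then AVC = 176 - 36Q + 2Q^2 and MC = 176 - 72Q + 6Q^2.
AVC hits its minimum where MC = AVC, at Q = 9, giving min AVC = 176 - 36·9 + 2·9^2 = $14.
With P < min AVC ($8 < $14), every unit sold adds to the loss.
Shutting down limits the loss to fixed cost, $255.

Shut down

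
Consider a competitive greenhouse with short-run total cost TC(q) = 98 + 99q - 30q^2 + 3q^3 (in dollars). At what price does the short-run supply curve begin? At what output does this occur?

$24 per unit, at q = 5

The firm shuts down when price falls below the minimum of average variable cost. AVC = VC/q = 99 - 30q + 3q^2.
At the minimum of AVC, MC = AVC. MC = 99 - 60q + 9q^2; setting MC = AVC gives 6q^2 - 30q = 0, so q = 5. min AVC = 24.
For P < $24 the firm produces nothing.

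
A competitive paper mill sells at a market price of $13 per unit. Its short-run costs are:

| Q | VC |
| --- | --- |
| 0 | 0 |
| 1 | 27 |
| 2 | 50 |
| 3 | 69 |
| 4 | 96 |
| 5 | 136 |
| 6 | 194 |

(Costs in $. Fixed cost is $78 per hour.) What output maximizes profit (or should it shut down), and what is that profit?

Q = 0 (shut down); profit = -$78

Tabulate TR − TC: Q=0: -78; Q=1: -92; Q=2: -102; Q=3: -108; Q=4: -122; Q=5: -149; Q=6: -194.
Profit is highest at Q = 0. Equivalently, the lowest AVC in the table is 69/3 ≈ $23 at Q = 3, and P = $13 falls below it — price never covers variable cost, so the firm shuts down and loses only its fixed cost.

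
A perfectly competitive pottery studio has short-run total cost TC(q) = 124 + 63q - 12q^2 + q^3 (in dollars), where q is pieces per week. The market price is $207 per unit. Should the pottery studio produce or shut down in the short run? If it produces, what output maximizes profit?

Produce at q = 12

From TC, MC = TC'(q) = 63 - 24q + 3q^2 and AVC = VC/q = 63 - 12q + q^2.
The AVC parabola has its vertex at q = 12/2 = 6, where AVC = 63 - 12·6 + 6^2 = $27.
P = $207 exceeds min AVC = $27, so the firm stays open.
Set P = MC: 207 = 63 - 24q + 3q^2 → -144 - 24q + 3q^2 = 0. The roots are q = -4 and q = 12; the profit-maximizing output is on the rising part of MC, so q* = 12.
Check: AVC at q = 12 is $63 ≤ P, so revenue covers variable cost.
Profit = P·q − TC = 207·12 − 880 = $1604.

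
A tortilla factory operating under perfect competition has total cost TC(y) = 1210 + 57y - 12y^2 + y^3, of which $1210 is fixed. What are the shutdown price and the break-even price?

Shutdown price = min AVC. AVC = 57 - 12y + y^2, with vertex at y = 6 and minimum $21.
ATC = 1210/y + 57 - 12y + y^2. Setting dATC/dy = −1210/y^2 − 12 + 2y = 0 gives y = 11 (since 2·11^3 − 12·11^2 = 1210).
min ATC = 1210/11 + 57 − 12·11 + 11^2 = $156. That is the break-even price.
For $21 ≤ P < $156 the firm produces at a loss; below $21 it shuts down.

Shutdown price = $21; break-even price = $156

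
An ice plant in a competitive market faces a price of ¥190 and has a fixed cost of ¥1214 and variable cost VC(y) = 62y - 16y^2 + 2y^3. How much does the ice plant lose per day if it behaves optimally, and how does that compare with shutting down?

AVC = 62 - 16y + 2y^2; min AVC = ¥30 at y = 4. Since P = ¥190 ≥ min AVC, the firm produces.
With MC = 62 - 32y + 6y^2, P = MC on the upward-sloping part at y* = 8.
TR = 190·8 = 1520. TC = 1214 + 496 = 1710. Profit = 1520 − 1710 = -¥190.
Shutting down would mean losing the fixed cost of ¥1214, so operating at a loss of ¥190 is better by ¥1024.

Profit = -¥190 at y = 8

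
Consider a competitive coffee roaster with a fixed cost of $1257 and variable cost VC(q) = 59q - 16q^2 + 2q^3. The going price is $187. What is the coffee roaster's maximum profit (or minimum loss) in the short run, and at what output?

AVC = 59 - 16q + 2q^2; min AVC = $27 at q = 4. Since P = $187 ≥ min AVC, the firm produces.
With MC = 59 - 32q + 6q^2, P = MC on the upward-sloping part at q* = 8.
TR = 187·8 = 1496. TC = 1257 + 472 = 1729. Profit = 1496 − 1729 = -$233.
That loss of $233 beats the $1257 the firm would lose by shutting down; producing recovers $1024 of fixed cost.

Profit = -$233 at q = 8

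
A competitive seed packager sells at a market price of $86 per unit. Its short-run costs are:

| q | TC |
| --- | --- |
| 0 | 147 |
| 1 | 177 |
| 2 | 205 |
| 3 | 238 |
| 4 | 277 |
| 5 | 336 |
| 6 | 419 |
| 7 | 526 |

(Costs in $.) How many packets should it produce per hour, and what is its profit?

Compute π = P·q − TC at each output: q=0: -147; q=1: -91; q=2: -33; q=3: 20; q=4: 67; q=5: 94; q=6: 97; q=7: 76.
Profit is maximized at q = 6. AVC there is 272/6 = $45.33 ≤ P, so producing beats shutting down (which would give -$147).

q = 6; profit = $97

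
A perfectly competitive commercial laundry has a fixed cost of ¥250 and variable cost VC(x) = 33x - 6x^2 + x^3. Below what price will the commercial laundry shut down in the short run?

The firm shuts down when price falls below the minimum of average variable cost. AVC = VC/x = 33 - 6x + x^2.
At the minimum of AVC, MC = AVC. MC = 33 - 12x + 3x^2; setting MC = AVC gives 2x^2 - 6x = 0, so x = 3. min AVC = 24.
The firm shuts down for any P below ¥24.

¥24 per unit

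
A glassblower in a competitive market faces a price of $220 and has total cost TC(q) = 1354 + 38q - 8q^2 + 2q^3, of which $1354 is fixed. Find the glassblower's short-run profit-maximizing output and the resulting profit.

Profit = -$374 at q = 7

AVC = 38 - 8q + 2q^2; min AVC = $30 at q = 2. Since P = $220 ≥ min AVC, the firm produces.
MC = 38 - 16q + 6q^2. Setting P = MC and taking the root on the rising branch gives q* = 7.
TR = 220·7 = 1540. TC = 1354 + 560 = 1914. Profit = 1540 − 1914 = -$374.
That loss of $374 beats the $1354 the firm would lose by shutting down; producing recovers $980 of fixed cost.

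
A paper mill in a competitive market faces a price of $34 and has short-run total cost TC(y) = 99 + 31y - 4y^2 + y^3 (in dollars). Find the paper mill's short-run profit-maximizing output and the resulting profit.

Profit = -$81 at y = 3

AVC = 31 - 4y + y^2; min AVC = $27 at y = 2. Since P = $34 ≥ min AVC, the firm produces.
With MC = 31 - 8y + 3y^2, P = MC on the upward-sloping part at y* = 3.
TR = 34·3 = 102. TC = 99 + 84 = 183. Profit = 102 − 183 = -$81.
Shutting down would mean losing the fixed cost of $99, so operating at a loss of $81 is better by $18.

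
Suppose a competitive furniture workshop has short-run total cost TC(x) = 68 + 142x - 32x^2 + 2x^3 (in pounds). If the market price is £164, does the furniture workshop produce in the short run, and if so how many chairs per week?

Produce at x = 11

Variable cost is VC = 142x - 32x^2 + 2x^3, so AVC = VC/x = 142 - 32x + 2x^2 and MC = dTC/dx = 142 - 64x + 6x^2.
AVC hits its minimum where MC = AVC, at x = 8, giving min AVC = 142 - 32·8 + 2·8^2 = £14.
P = £164 exceeds min AVC = £14, so the firm stays open.
Set P = MC: 164 = 142 - 64x + 6x^2 → -22 - 64x + 6x^2 = 0. The roots are x = -1/3 and x = 11; the profit-maximizing output is on the rising part of MC, so x* = 11.
Check: AVC at x = 11 is £32 ≤ P, so revenue covers variable cost.
Profit = P·x − TC = 164·11 − 420 = £1384.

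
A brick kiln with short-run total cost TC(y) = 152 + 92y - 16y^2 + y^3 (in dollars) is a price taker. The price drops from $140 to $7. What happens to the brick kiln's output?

Output falls from 12 to 0 (the firm shuts down)

MC = 92 - 32y + 3y^2; the shutdown threshold is min AVC = $28 (at y = 8).
At P = $140 ≥ min AVC, set P = MC on the rising branch: y = 12.
At P = $7 < min AVC = $28, price no longer covers variable cost at any output, so the firm shuts down: y = 0.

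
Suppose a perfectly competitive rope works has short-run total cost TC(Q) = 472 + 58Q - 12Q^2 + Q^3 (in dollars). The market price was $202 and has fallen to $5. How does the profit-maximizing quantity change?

Output falls from 12 to 0 (the firm shuts down)

AVC = 58 - 12Q + Q^2, minimized at Q = 6 where min AVC = $22. MC = 58 - 24Q + 3Q^2.
At P = $202 ≥ min AVC, set P = MC on the rising branch: Q = 12.
At P = $5 < min AVC = $22, price no longer covers variable cost at any output, so the firm shuts down: Q = 0.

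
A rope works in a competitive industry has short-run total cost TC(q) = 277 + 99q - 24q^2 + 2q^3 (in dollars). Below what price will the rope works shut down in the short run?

The shutdown price is the minimum of AVC. VC = 99q - 24q^2 + 2q^3, so AVC = 99 - 24q + 2q^2.
dAVC/dq = -24 + 4q = 0 gives q = 6. min AVC = 99 - 24·6 + 2·6^2 = 27.
So the shutdown price is $27.

$27 per unit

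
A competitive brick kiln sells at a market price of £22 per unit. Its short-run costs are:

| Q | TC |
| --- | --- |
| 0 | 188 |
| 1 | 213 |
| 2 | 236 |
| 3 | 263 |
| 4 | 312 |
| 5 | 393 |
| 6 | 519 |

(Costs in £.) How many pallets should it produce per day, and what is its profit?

Q = 0 (shut down); profit = -£188

Profit at each row (π = 22Q − TC): Q=0: -188; Q=1: -191; Q=2: -192; Q=3: -197; Q=4: -224; Q=5: -283; Q=6: -387.
Profit is highest at Q = 0. Equivalently, the lowest AVC in the table is 48/2 ≈ £24 at Q = 2, and P = £22 falls below it — price never covers variable cost, so the firm shuts down and loses only its fixed cost.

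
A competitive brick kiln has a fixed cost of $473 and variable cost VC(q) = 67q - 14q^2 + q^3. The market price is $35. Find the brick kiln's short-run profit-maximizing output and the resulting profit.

Profit = -$345 at q = 8

AVC = 67 - 14q + q^2 has its minimum $18 at q = 7; price $35 clears that bar, so the firm operates.
MC = 67 - 28q + 3q^2. Setting P = MC and taking the root on the rising branch gives q* = 8.
TR = 35·8 = 280. TC = 473 + 152 = 625. Profit = 280 − 625 = -$345.
By producing, the firm covers all variable cost plus $128 of fixed cost; shutting down would lose the full $473.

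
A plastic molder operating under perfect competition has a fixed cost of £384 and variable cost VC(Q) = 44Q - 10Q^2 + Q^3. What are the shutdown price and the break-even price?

Shutdown price = £19; break-even price = £76

AVC = 44 - 10Q + Q^2; minimized at Q = 5, giving min AVC = £19. That is the shutdown price.
ATC = 384/Q + 44 - 10Q + Q^2. Setting dATC/dQ = −384/Q^2 − 10 + 2Q = 0 gives Q = 8 (since 2·8^3 − 10·8^2 = 384).
min ATC = 384/8 + 44 − 10·8 + 8^2 = £76. That is the break-even price.
For £19 ≤ P < £76 the firm produces at a loss; below £19 it shuts down.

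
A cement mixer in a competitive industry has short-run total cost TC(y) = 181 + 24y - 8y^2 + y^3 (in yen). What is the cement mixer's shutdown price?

¥8 per unit

The shutdown price is the minimum of AVC. VC = 24y - 8y^2 + y^3, so AVC = 24 - 8y + y^2.
dAVC/dy = -8 + 2y = 0 gives y = 4. min AVC = 24 - 8·4 + 4^2 = 8.
The firm shuts down for any P below ¥8.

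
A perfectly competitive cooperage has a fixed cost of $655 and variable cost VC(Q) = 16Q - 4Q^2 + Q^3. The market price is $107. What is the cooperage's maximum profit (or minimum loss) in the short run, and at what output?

Profit = -$165 at Q = 7

AVC = 16 - 4Q + Q^2 has its minimum $12 at Q = 2; price $107 clears that bar, so the firm operates.
MC = 16 - 8Q + 3Q^2. Setting P = MC and taking the root on the rising branch gives Q* = 7.
TR = 107·7 = 749. TC = 655 + 259 = 914. Profit = 749 − 914 = -$165.
By producing, the firm covers all variable cost plus $490 of fixed cost; shutting down would lose the full $655.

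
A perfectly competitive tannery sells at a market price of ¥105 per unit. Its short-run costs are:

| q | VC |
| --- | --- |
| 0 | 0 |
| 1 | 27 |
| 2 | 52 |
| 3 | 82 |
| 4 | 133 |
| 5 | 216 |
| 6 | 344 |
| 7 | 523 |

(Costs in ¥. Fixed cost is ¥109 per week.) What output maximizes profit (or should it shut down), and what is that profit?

q = 5; profit = ¥200

Profit at each row (π = 105q − TC): q=0: -109; q=1: -31; q=2: 49; q=3: 124; q=4: 178; q=5: 200; q=6: 177; q=7: 103.
Profit is maximized at q = 5. AVC there is 216/5 = ¥43.20 ≤ P, so producing beats shutting down (which would give -¥109).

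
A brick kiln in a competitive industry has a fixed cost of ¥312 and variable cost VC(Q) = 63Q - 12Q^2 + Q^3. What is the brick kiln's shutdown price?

The firm shuts down when price falls below the minimum of average variable cost. AVC = VC/Q = 63 - 12Q + Q^2.
dAVC/dQ = -12 + 2Q = 0 gives Q = 6. min AVC = 63 - 12·6 + 6^2 = 27.
The firm shuts down for any P below ¥27.

¥27 per unit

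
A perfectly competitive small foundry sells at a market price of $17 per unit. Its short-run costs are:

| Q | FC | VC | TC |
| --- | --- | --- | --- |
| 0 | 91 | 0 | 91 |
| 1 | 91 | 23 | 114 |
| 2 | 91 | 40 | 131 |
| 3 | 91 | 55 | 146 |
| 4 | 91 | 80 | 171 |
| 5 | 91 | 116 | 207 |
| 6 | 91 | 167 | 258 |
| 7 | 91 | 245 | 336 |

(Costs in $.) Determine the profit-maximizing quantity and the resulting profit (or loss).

Q = 0 (shut down); profit = -$91

Profit at each row (π = 17Q − TC): Q=0: -91; Q=1: -97; Q=2: -97; Q=3: -95; Q=4: -103; Q=5: -122; Q=6: -156; Q=7: -217.
Profit is highest at Q = 0. Equivalently, the lowest AVC in the table is 55/3 ≈ $18.33 at Q = 3, and P = $17 falls below it — price never covers variable cost, so the firm shuts down and loses only its fixed cost.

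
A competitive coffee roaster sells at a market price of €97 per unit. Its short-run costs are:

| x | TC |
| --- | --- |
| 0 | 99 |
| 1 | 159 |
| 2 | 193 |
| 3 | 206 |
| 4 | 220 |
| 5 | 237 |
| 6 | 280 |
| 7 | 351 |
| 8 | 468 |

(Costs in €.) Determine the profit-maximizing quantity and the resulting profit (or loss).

Compute π = P·x − TC at each output: x=0: -99; x=1: -62; x=2: 1; x=3: 85; x=4: 168; x=5: 248; x=6: 302; x=7: 328; x=8: 308.
Profit is maximized at x = 7. AVC there is 252/7 = €36 ≤ P, so producing beats shutting down (which would give -€99).

x = 7; profit = €328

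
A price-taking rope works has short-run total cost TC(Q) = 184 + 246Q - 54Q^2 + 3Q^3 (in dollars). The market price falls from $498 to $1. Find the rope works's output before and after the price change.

AVC = 246 - 54Q + 3Q^2, minimized at Q = 9 where min AVC = $3. MC = 246 - 108Q + 9Q^2.
With P = $498 above the shutdown price, P = MC gives Q = 14.
At P = $1 < min AVC = $3, price no longer covers variable cost at any output, so the firm shuts down: Q = 0.

Output falls from 14 to 0 (the firm shuts down)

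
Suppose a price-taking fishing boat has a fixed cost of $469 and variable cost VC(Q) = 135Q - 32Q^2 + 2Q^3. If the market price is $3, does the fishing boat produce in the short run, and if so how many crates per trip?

From TC, MC = TC'(Q) = 135 - 64Q + 6Q^2 and AVC = VC/Q = 135 - 32Q + 2Q^2.
The AVC parabola has its vertex at Q = 32/4 = 8, where AVC = 135 - 32·8 + 2·8^2 = $7.
Since P = $3 < min AVC = $7, price fails to cover variable cost at any output.
The firm minimizes its loss by shutting down and losing only its fixed cost of $469.

Shut down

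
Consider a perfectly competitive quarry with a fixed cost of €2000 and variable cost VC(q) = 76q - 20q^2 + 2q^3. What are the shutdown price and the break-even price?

Shutdown price = €26; break-even price = €276

Shutdown price = min AVC. AVC = 76 - 20q + 2q^2, with vertex at q = 5 and minimum €26.
ATC = 2000/q + 76 - 20q + 2q^2. Setting dATC/dq = −2000/q^2 − 20 + 4q = 0 gives q = 10 (since 4·10^3 − 20·10^2 = 2000).
min ATC = 2000/10 + 76 − 20·10 + 2·10^2 = €276. That is the break-even price.
Between these two prices the firm operates at a loss; above €276 it earns a profit.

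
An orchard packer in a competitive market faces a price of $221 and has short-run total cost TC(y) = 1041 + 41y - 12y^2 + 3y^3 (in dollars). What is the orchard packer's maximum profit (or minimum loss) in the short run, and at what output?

Profit = -$177 at y = 6

AVC = 41 - 12y + 3y^2 has its minimum $29 at y = 2; price $221 clears that bar, so the firm operates.
MC = 41 - 24y + 9y^2. Setting P = MC and taking the root on the rising branch gives y* = 6.
TR = 221·6 = 1326. TC = 1041 + 462 = 1503. Profit = 1326 − 1503 = -$177.
By producing, the firm covers all variable cost plus $864 of fixed cost; shutting down would lose the full $1041.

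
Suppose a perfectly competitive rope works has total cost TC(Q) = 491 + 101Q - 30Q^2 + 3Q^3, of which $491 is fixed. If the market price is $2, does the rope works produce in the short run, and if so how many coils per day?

Strip out fixed cost: VC = 101Q - 30Q^2 + 3Q^3. Then AVC = 101 - 30Q + 3Q^2 and MC = 101 - 60Q + 9Q^2.
AVC hits its minimum where MC = AVC, at Q = 5, giving min AVC = 101 - 30·5 + 3·5^2 = $26.
P = $2 lies below min AVC = $26; no output level covers variable cost.
Best response: produce nothing and absorb the $491 fixed cost.

Shut down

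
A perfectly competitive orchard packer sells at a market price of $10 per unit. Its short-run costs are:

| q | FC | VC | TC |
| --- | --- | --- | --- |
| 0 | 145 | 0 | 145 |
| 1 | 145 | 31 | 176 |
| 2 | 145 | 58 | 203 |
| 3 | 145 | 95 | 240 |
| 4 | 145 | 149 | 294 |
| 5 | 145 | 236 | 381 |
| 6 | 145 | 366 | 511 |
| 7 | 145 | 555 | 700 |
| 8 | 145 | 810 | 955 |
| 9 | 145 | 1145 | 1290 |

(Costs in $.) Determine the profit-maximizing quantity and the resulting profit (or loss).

Tabulate TR − TC: q=0: -145; q=1: -166; q=2: -183; q=3: -210; q=4: -254; q=5: -331; q=6: -451; q=7: -630; q=8: -875; q=9: -1200.
Profit is highest at q = 0. Equivalently, the lowest AVC in the table is 58/2 ≈ $29 at q = 2, and P = $10 falls below it — price never covers variable cost, so the firm shuts down and loses only its fixed cost.

q = 0 (shut down); profit = -$145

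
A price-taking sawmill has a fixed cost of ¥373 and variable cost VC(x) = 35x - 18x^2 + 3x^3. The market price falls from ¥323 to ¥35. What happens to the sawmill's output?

AVC = 35 - 18x + 3x^2, minimized at x = 3 where min AVC = ¥8. MC = 35 - 36x + 9x^2.
With P = ¥323 above the shutdown price, P = MC gives x = 8.
At P = ¥35 ≥ min AVC, set P = MC: x = 4. The firm stays open but cuts output.

Output falls from 8 to 4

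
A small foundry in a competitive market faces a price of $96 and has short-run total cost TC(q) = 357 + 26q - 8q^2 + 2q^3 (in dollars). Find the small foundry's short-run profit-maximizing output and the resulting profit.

AVC = 26 - 8q + 2q^2; min AVC = $18 at q = 2. Since P = $96 ≥ min AVC, the firm produces.
MC = 26 - 16q + 6q^2. Setting P = MC and taking the root on the rising branch gives q* = 5.
TR = 96·5 = 480. TC = 357 + 180 = 537. Profit = 480 − 537 = -$57.
Shutting down would mean losing the fixed cost of $357, so operating at a loss of $57 is better by $300.

Profit = -$57 at q = 5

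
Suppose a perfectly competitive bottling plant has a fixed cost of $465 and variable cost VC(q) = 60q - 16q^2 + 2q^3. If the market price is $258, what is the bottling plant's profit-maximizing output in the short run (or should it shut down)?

Produce at q = 9

Strip out fixed cost: VC = 60q - 16q^2 + 2q^3. Then AVC = 60 - 16q + 2q^2 and MC = 60 - 32q + 6q^2.
AVC is minimized where dAVC/dq = -16 + 4q = 0, at q = 4; min AVC = 60 - 16·4 + 2·4^2 = $28.
Since P = $258 ≥ min AVC = $28, price covers variable cost and the firm should produce.
Set P = MC: 258 = 60 - 32q + 6q^2 → -198 - 32q + 6q^2 = 0. The roots are q = -11/3 and q = 9; the profit-maximizing output is on the rising part of MC, so q* = 9.
Check: AVC at q = 9 is $78 ≤ P, so revenue covers variable cost.
Profit = P·q − TC = 258·9 − 1167 = $1155.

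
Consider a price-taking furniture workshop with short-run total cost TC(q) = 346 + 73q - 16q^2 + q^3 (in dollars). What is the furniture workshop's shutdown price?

$9 per unit

The shutdown price is the minimum of AVC. VC = 73q - 16q^2 + q^3, so AVC = 73 - 16q + q^2.
At the minimum of AVC, MC = AVC. MC = 73 - 32q + 3q^2; setting MC = AVC gives 2q^2 - 16q = 0, so q = 8. min AVC = 9.
So the shutdown price is $9.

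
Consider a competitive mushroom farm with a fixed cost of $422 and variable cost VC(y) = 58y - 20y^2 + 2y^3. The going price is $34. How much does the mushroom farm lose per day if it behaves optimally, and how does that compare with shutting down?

AVC = 58 - 20y + 2y^2 has its minimum $8 at y = 5; price $34 clears that bar, so the firm operates.
With MC = 58 - 40y + 6y^2, P = MC on the upward-sloping part at y* = 6.
TR = 34·6 = 204. TC = 422 + 60 = 482. Profit = 204 − 482 = -$278.
By producing, the firm covers all variable cost plus $144 of fixed cost; shutting down would lose the full $422.

Profit = -$278 at y = 6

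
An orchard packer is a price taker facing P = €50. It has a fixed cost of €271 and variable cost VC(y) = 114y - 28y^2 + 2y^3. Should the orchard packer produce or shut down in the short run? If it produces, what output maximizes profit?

Variable cost is VC = 114y - 28y^2 + 2y^3, so AVC = VC/y = 114 - 28y + 2y^2 and MC = dTC/dy = 114 - 56y + 6y^2.
AVC is minimized where dAVC/dy = -28 + 4y = 0, at y = 7; min AVC = 114 - 28·7 + 2·7^2 = €16.
Since P = €50 ≥ min AVC = €16, price covers variable cost and the firm should produce.
Solving P = MC: 64 - 56y + 6y^2 = 0 ⇒ y = 4/3 or 8. On the upward-sloping branch, y* = 8.
Check: AVC at y = 8 is €18 ≤ P, so revenue covers variable cost.
Profit = P·y − TC = 50·8 − 415 = -€15, a loss, but smaller than the €271 fixed cost the firm would lose by shutting down.

Produce at y = 8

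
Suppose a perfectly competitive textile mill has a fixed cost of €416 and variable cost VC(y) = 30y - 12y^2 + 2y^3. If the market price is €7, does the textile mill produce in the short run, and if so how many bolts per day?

Strip out fixed cost: VC = 30y - 12y^2 + 2y^3. Then AVC = 30 - 12y + 2y^2 and MC = 30 - 24y + 6y^2.
The AVC parabola has its vertex at y = 12/4 = 3, where AVC = 30 - 12·3 + 2·3^2 = €12.
P = €7 lies below min AVC = €12; no output level covers variable cost.
The firm minimizes its loss by shutting down and losing only its fixed cost of €416.

Shut down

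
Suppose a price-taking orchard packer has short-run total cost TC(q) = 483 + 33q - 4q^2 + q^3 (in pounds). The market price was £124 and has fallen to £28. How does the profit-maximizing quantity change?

AVC = 33 - 4q + q^2, minimized at q = 2 where min AVC = £29. MC = 33 - 8q + 3q^2.
With P = £124 above the shutdown price, P = MC gives q = 7.
At P = £28 < min AVC = £29, price no longer covers variable cost at any output, so the firm shuts down: q = 0.

Output falls from 7 to 0 (the firm shuts down)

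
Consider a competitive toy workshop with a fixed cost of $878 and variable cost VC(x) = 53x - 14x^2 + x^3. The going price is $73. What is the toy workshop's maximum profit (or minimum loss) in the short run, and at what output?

Profit = -$278 at x = 10

AVC = 53 - 14x + x^2; min AVC = $4 at x = 7. Since P = $73 ≥ min AVC, the firm produces.
MC = 53 - 28x + 3x^2. Setting P = MC and taking the root on the rising branch gives x* = 10.
TR = 73·10 = 730. TC = 878 + 130 = 1008. Profit = 730 − 1008 = -$278.
That loss of $278 beats the $878 the firm would lose by shutting down; producing recovers $600 of fixed cost.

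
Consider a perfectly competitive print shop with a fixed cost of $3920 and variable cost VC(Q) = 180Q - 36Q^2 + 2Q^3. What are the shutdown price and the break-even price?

Shutdown price = min AVC. AVC = 180 - 36Q + 2Q^2, with vertex at Q = 9 and minimum $18.
ATC = 3920/Q + 180 - 36Q + 2Q^2. Setting dATC/dQ = −3920/Q^2 − 36 + 4Q = 0 gives Q = 14 (since 4·14^3 − 36·14^2 = 3920).
min ATC = 3920/14 + 180 − 36·14 + 2·14^2 = $348. That is the break-even price.
For $18 ≤ P < $348 the firm produces at a loss; below $18 it shuts down.

Shutdown price = $18; break-even price = $348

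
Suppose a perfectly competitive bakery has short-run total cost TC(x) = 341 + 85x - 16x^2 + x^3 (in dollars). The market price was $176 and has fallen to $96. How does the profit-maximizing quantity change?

Output falls from 13 to 11

MC = 85 - 32x + 3x^2; the shutdown threshold is min AVC = $21 (at x = 8).
With P = $176 above the shutdown price, P = MC gives x = 13.
At P = $96 ≥ min AVC, set P = MC: x = 11. The firm stays open but cuts output.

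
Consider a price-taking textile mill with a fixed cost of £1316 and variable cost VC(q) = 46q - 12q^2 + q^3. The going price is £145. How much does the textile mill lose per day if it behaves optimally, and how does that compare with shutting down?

Profit = -£106 at q = 11

AVC = 46 - 12q + q^2; min AVC = £10 at q = 6. Since P = £145 ≥ min AVC, the firm produces.
MC = 46 - 24q + 3q^2. Setting P = MC and taking the root on the rising branch gives q* = 11.
TR = 145·11 = 1595. TC = 1316 + 385 = 1701. Profit = 1595 − 1701 = -£106.
Shutting down would mean losing the fixed cost of £1316, so operating at a loss of £106 is better by £1210.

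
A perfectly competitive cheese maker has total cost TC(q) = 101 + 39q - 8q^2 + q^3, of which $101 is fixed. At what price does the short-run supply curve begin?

$23 per unit

The firm shuts down when price falls below the minimum of average variable cost. AVC = VC/q = 39 - 8q + q^2.
dAVC/dq = -8 + 2q = 0 gives q = 4. min AVC = 39 - 8·4 + 4^2 = 23.
So the shutdown price is $23.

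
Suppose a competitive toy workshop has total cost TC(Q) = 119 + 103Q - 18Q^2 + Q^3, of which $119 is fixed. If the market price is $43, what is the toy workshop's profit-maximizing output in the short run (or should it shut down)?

From TC, MC = TC'(Q) = 103 - 36Q + 3Q^2 and AVC = VC/Q = 103 - 18Q + Q^2.
AVC is minimized where dAVC/dQ = -18 + 2Q = 0, at Q = 9; min AVC = 103 - 18·9 + 9^2 = $22.
Because $43 ≥ $22, revenue can cover variable cost; the firm operates.
Solving P = MC: 60 - 36Q + 3Q^2 = 0 ⇒ Q = 2 or 10. On the upward-sloping branch, Q* = 10.
Check: AVC at Q = 10 is $23 ≤ P, so revenue covers variable cost.
Profit = P·Q − TC = 43·10 − 349 = $81.

Produce at Q = 10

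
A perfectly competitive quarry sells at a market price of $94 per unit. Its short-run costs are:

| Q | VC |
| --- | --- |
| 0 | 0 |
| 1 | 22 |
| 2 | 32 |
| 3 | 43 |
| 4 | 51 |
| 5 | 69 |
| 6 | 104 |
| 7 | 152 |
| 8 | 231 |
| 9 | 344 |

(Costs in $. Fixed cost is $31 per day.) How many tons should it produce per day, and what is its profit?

Q = 8; profit = $490

Profit at each row (π = 94Q − TC): Q=0: -31; Q=1: 41; Q=2: 125; Q=3: 208; Q=4: 294; Q=5: 370; Q=6: 429; Q=7: 475; Q=8: 490; Q=9: 471.
Profit is maximized at Q = 8. AVC there is 231/8 = $28.88 ≤ P, so producing beats shutting down (which would give -$31).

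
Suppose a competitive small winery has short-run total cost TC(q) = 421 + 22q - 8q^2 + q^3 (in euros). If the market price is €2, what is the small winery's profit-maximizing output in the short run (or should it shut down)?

Strip out fixed cost: VC = 22q - 8q^2 + q^3. Then AVC = 22 - 8q + q^2 and MC = 22 - 16q + 3q^2.
AVC is minimized where dAVC/dq = -8 + 2q = 0, at q = 4; min AVC = 22 - 8·4 + 4^2 = €6.
P = €2 lies below min AVC = €6; no output level covers variable cost.
Best response: produce nothing and absorb the €421 fixed cost.

Shut down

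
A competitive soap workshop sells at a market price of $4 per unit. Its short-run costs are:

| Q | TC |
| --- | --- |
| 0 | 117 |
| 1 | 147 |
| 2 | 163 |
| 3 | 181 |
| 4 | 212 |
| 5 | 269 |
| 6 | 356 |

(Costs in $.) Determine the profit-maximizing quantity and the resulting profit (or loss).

Tabulate TR − TC: Q=0: -117; Q=1: -143; Q=2: -155; Q=3: -169; Q=4: -196; Q=5: -249; Q=6: -332.
Profit is highest at Q = 0. Equivalently, the lowest AVC in the table is 64/3 ≈ $21.33 at Q = 3, and P = $4 falls below it — price never covers variable cost, so the firm shuts down and loses only its fixed cost.

Q = 0 (shut down); profit = -$117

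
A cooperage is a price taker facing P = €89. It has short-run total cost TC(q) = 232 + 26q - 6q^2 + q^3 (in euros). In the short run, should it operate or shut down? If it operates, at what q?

Produce at q = 7

Strip out fixed cost: VC = 26q - 6q^2 + q^3. Then AVC = 26 - 6q + q^2 and MC = 26 - 12q + 3q^2.
AVC is minimized where dAVC/dq = -6 + 2q = 0, at q = 3; min AVC = 26 - 6·3 + 3^2 = €17.
Because €89 ≥ €17, revenue can cover variable cost; the firm operates.
P = MC gives -63 - 12q + 3q^2 = 0, with roots -3 and 7. Take the larger (rising MC): q* = 7.
Check: AVC at q = 7 is €33 ≤ P, so revenue covers variable cost.
Profit = P·q − TC = 89·7 − 463 = €160.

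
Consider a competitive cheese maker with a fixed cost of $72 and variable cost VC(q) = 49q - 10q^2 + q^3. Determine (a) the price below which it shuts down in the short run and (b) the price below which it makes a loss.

AVC = 49 - 10q + q^2; minimized at q = 5, giving min AVC = $24. That is the shutdown price.
ATC = 72/q + 49 - 10q + q^2. Setting dATC/dq = −72/q^2 − 10 + 2q = 0 gives q = 6 (since 2·6^3 − 10·6^2 = 72).
min ATC = 72/6 + 49 − 10·6 + 6^2 = $37. That is the break-even price.
Between these two prices the firm operates at a loss; above $37 it earns a profit.

Shutdown price = $24; break-even price = $37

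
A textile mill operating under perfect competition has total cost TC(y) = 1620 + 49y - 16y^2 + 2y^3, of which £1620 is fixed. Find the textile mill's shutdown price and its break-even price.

Shutdown price = £17; break-even price = £247

Shutdown price = min AVC. AVC = 49 - 16y + 2y^2, with vertex at y = 4 and minimum £17.
ATC = 1620/y + 49 - 16y + 2y^2. Setting dATC/dy = −1620/y^2 − 16 + 4y = 0 gives y = 9 (since 4·9^3 − 16·9^2 = 1620).
min ATC = 1620/9 + 49 − 16·9 + 2·9^2 = £247. That is the break-even price.
For £17 ≤ P < £247 the firm produces at a loss; below £17 it shuts down.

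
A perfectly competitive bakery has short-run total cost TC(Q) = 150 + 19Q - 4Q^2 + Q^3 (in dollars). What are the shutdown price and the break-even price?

Shutdown price = min AVC. AVC = 19 - 4Q + Q^2, with vertex at Q = 2 and minimum $15.
ATC = 150/Q + 19 - 4Q + Q^2. Setting dATC/dQ = −150/Q^2 − 4 + 2Q = 0 gives Q = 5 (since 2·5^3 − 4·5^2 = 150).
min ATC = 150/5 + 19 − 4·5 + 5^2 = $54. That is the break-even price.
For $15 ≤ P < $54 the firm produces at a loss; below $15 it shuts down.

Shutdown price = $15; break-even price = $54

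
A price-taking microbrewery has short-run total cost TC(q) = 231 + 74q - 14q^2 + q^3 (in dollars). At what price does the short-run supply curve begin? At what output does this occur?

Short-run supply begins at min AVC. From VC = 74q - 14q^2 + q^3, AVC = 74 - 14q + q^2.
dAVC/dq = -14 + 2q = 0 gives q = 7. min AVC = 74 - 14·7 + 7^2 = 25.
So the shutdown price is $25.

$25 per unit, at q = 7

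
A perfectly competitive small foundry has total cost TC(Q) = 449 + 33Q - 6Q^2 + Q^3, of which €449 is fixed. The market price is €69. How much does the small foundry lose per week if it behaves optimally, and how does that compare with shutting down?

AVC = 33 - 6Q + Q^2; min AVC = €24 at Q = 3. Since P = €69 ≥ min AVC, the firm produces.
MC = 33 - 12Q + 3Q^2. Setting P = MC and taking the root on the rising branch gives Q* = 6.
TR = 69·6 = 414. TC = 449 + 198 = 647. Profit = 414 − 647 = -€233.
By producing, the firm covers all variable cost plus €216 of fixed cost; shutting down would lose the full €449.

Profit = -€233 at Q = 6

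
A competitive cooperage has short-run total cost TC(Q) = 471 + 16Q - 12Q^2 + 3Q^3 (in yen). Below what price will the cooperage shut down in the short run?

¥4 per unit

Short-run supply begins at min AVC. From VC = 16Q - 12Q^2 + 3Q^3, AVC = 16 - 12Q + 3Q^2.
At the minimum of AVC, MC = AVC. MC = 16 - 24Q + 9Q^2; setting MC = AVC gives 6Q^2 - 12Q = 0, so Q = 2. min AVC = 4.
For P < ¥4 the firm produces nothing.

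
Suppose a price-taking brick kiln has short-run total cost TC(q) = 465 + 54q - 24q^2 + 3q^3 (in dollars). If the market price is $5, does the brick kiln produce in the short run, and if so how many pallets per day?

Shut down

From TC, MC = TC'(q) = 54 - 48q + 9q^2 and AVC = VC/q = 54 - 24q + 3q^2.
The AVC parabola has its vertex at q = 24/6 = 4, where AVC = 54 - 24·4 + 3·4^2 = $6.
P = $5 lies below min AVC = $6; no output level covers variable cost.
Best response: produce nothing and absorb the $465 fixed cost.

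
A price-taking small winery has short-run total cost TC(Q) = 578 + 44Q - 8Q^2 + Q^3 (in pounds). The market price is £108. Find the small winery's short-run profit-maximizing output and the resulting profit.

AVC = 44 - 8Q + Q^2; min AVC = £28 at Q = 4. Since P = £108 ≥ min AVC, the firm produces.
MC = 44 - 16Q + 3Q^2. Setting P = MC and taking the root on the rising branch gives Q* = 8.
TR = 108·8 = 864. TC = 578 + 352 = 930. Profit = 864 − 930 = -£66.
Shutting down would mean losing the fixed cost of £578, so operating at a loss of £66 is better by £512.

Profit = -£66 at Q = 8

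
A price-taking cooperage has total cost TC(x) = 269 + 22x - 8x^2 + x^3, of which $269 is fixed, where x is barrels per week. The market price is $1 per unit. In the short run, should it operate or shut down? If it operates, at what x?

Shut down

From TC, MC = TC'(x) = 22 - 16x + 3x^2 and AVC = VC/x = 22 - 8x + x^2.
AVC hits its minimum where MC = AVC, at x = 4, giving min AVC = 22 - 8·4 + 4^2 = $6.
Since P = $1 < min AVC = $6, price fails to cover variable cost at any output.
Shutting down limits the loss to fixed cost, $269.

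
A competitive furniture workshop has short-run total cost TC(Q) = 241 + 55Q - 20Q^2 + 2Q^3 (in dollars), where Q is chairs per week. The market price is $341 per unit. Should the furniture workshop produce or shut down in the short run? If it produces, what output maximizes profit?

Produce at Q = 11

Strip out fixed cost: VC = 55Q - 20Q^2 + 2Q^3. Then AVC = 55 - 20Q + 2Q^2 and MC = 55 - 40Q + 6Q^2.
AVC is minimized where dAVC/dQ = -20 + 4Q = 0, at Q = 5; min AVC = 55 - 20·5 + 2·5^2 = $5.
Since P = $341 ≥ min AVC = $5, price covers variable cost and the firm should produce.
Set P = MC: 341 = 55 - 40Q + 6Q^2 → -286 - 40Q + 6Q^2 = 0. The roots are Q = -13/3 and Q = 11; the profit-maximizing output is on the rising part of MC, so Q* = 11.
Check: AVC at Q = 11 is $77 ≤ P, so revenue covers variable cost.
Profit = P·Q − TC = 341·11 − 1088 = $2663.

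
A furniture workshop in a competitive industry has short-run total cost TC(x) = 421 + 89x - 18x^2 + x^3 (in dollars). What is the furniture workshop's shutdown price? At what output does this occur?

$8 per unit, at x = 9

Short-run supply begins at min AVC. From VC = 89x - 18x^2 + x^3, AVC = 89 - 18x + x^2.
dAVC/dx = -18 + 2x = 0 gives x = 9. min AVC = 89 - 18·9 + 9^2 = 8.
So the shutdown price is $8.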